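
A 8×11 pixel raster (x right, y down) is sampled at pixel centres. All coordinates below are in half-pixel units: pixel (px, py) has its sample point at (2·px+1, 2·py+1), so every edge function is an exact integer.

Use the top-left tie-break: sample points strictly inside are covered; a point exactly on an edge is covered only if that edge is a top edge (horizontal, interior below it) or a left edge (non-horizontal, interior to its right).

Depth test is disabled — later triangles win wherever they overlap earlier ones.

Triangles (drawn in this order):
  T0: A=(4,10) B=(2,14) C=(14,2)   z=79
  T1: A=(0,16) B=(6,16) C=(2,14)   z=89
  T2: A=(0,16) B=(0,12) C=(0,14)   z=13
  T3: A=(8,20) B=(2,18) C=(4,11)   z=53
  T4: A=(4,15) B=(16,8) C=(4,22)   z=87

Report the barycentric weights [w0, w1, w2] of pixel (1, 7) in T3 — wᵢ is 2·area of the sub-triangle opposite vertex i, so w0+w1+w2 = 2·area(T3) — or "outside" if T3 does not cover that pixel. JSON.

T0:
  2·area = 24  (B↔C swapped to make it positive)
  edge (4, 10)→(14, 2): d=(10,-8) top-left  bias=+0
  edge (14, 2)→(2, 14): d=(-12,12) right/bottom  bias=-1
  edge (2, 14)→(4, 10): d=(2,-4) top-left  bias=+0
    (7,0)@(15, 1): e=[-2,0,26] → ·  [on edge]
    (6,1)@(13, 3): e=[2,0,22] → ·  [on edge]
    (5,2)@(11, 5): e=[6,0,18] → ·  [on edge]
    (4,3)@(9, 7): e=[10,0,14] → ·  [on edge]
    (3,4)@(7, 9): e=[14,0,10] → ·  [on edge]
    (2,5)@(5, 11): e=[18,0,6] → ·  [on edge]
    (1,6)@(3, 13): e=[22,0,2] → ·  [on edge]
    (0,7)@(1, 15): e=[26,0,-2] → ·  [on edge]
  covered (0 px):
    · · · · · · · ·
    · · · · · · · ·
    · · · · · · · ·
    · · · · · · · ·
    · · · · · · · ·
    · · · · · · · ·
    · · · · · · · ·
    · · · · · · · ·
    · · · · · · · ·
    · · · · · · · ·
    · · · · · · · ·
T1:
  2·area = 12  (B↔C swapped to make it positive)
  edge (0, 16)→(2, 14): d=(2,-2) top-left  bias=+0
  edge (2, 14)→(6, 16): d=(4,2) right/bottom  bias=-1
  edge (6, 16)→(0, 16): d=(-6,0) right/bottom  bias=-1
    (7,0)@(15, 1): e=[0,-78,90] → ·  [on edge]
    (6,1)@(13, 3): e=[0,-66,78] → ·  [on edge]
    (5,2)@(11, 5): e=[0,-54,66] → ·  [on edge]
    (4,3)@(9, 7): e=[0,-42,54] → ·  [on edge]
    (3,4)@(7, 9): e=[0,-30,42] → ·  [on edge]
    (2,5)@(5, 11): e=[0,-18,30] → ·  [on edge]
    (1,6)@(3, 13): e=[0,-6,18] → ·  [on edge]
    (0,7)@(1, 15): e=[0,6,6] → #  [on edge]
    (1,7)@(3, 15): e=[4,2,6] → #
    (2,7)@(5, 15): e=[8,-2,6] → ·
    (0,8)@(1, 17): e=[4,14,-6] → ·
    (1,8)@(3, 17): e=[8,10,-6] → ·
  covered (2 px):
    · · · · · · · ·
    · · · · · · · ·
    · · · · · · · ·
    · · · · · · · ·
    · · · · · · · ·
    · · · · · · · ·
    · · · · · · · ·
    # # · · · · · ·
    · · · · · · · ·
    · · · · · · · ·
    · · · · · · · ·
T2:
  degenerate (2·area = 0) — covers nothing
T3:
  2·area = 46
  edge (8, 20)→(2, 18): d=(-6,-2) top-left  bias=+0
  edge (2, 18)→(4, 11): d=(2,-7) top-left  bias=+0
  edge (4, 11)→(8, 20): d=(4,9) right/bottom  bias=-1
    (1,7)@(3, 15): e=[20,1,25] → #
    (2,7)@(5, 15): e=[24,15,7] → #
    (3,7)@(7, 15): e=[28,29,-11] → ·
    (1,8)@(3, 17): e=[8,5,33] → #
    (3,8)@(7, 17): e=[16,33,-3] → ·
    (1,9)@(3, 19): e=[-4,9,41] → ·
    (2,9)@(5, 19): e=[0,23,23] → #  [on edge]
    (3,9)@(7, 19): e=[4,37,5] → #
    (4,9)@(9, 19): e=[8,51,-13] → ·
    (2,10)@(5, 21): e=[-12,27,31] → ·
    (3,10)@(7, 21): e=[-8,41,13] → ·
    (5,10)@(11, 21): e=[0,69,-23] → ·  [on edge]
  covered (6 px):
    · · · · · · · ·
    · · · · · · · ·
    · · · · · · · ·
    · · · · · · · ·
    · · · · · · · ·
    · · · · · · · ·
    · · · · · · · ·
    · # # · · · · ·
    · # # · · · · ·
    · · # # · · · ·
    · · · · · · · ·
T4:
  2·area = 84
  edge (4, 15)→(16, 8): d=(12,-7) top-left  bias=+0
  edge (16, 8)→(4, 22): d=(-12,14) right/bottom  bias=-1
  edge (4, 22)→(4, 15): d=(0,-7) top-left  bias=+0
    (7,4)@(15, 9): e=[5,2,77] → #
    (5,5)@(11, 11): e=[1,34,49] → #
    (6,5)@(13, 11): e=[15,6,63] → #
    (7,5)@(15, 11): e=[29,-22,77] → ·
    (4,6)@(9, 13): e=[11,38,35] → #
    (6,6)@(13, 13): e=[39,-18,63] → ·
    (2,7)@(5, 15): e=[7,70,7] → #
    (3,7)@(7, 15): e=[21,42,21] → #
    (5,7)@(11, 15): e=[49,-14,49] → ·
    (2,8)@(5, 17): e=[31,46,7] → #
    (4,8)@(9, 17): e=[59,-10,35] → ·
    (2,9)@(5, 19): e=[55,22,7] → #
  covered (11 px):
    · · · · · · · ·
    · · · · · · · ·
    · · · · · · · ·
    · · · · · · · ·
    · · · · · · · #
    · · · · · # # ·
    · · · · # # · ·
    · · # # # · · ·
    · · # # · · · ·
    · · # · · · · ·
    · · · · · · · ·

Final: [1,25,20]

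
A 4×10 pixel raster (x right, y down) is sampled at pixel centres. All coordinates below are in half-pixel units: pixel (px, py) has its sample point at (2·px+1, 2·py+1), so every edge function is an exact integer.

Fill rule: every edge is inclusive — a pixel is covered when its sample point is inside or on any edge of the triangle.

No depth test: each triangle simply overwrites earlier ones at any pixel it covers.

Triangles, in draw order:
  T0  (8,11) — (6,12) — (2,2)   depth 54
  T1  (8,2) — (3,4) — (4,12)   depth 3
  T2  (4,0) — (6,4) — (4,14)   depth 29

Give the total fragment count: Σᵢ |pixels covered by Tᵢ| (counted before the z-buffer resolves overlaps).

T0:
  2·area = 24
  edge (8, 11)→(6, 12): d=(-2,1) inclusive
  edge (6, 12)→(2, 2): d=(-4,-10) inclusive
  edge (2, 2)→(8, 11): d=(6,9) inclusive
    (2,3)@(5, 7): e=[11,10,3] → █
    (3,3)@(7, 7): e=[9,30,-15] → ·
    (2,4)@(5, 9): e=[7,2,15] → █
    (3,4)@(7, 9): e=[5,22,-3] → ·
    (2,5)@(5, 11): e=[3,-6,27] → ·
    (3,5)@(7, 11): e=[1,14,9] → █
    (3,6)@(7, 13): e=[-3,6,21] → ·
  covered (3 px):
    · · · ·
    · · · ·
    · · · ·
    · · █ ·
    · · █ ·
    · · · █
    · · · ·
    · · · ·
    · · · ·
    · · · ·
T1:
  2·area = 42  (B↔C swapped to make it positive)
  edge (8, 2)→(4, 12): d=(-4,10) inclusive
  edge (4, 12)→(3, 4): d=(-1,-8) inclusive
  edge (3, 4)→(8, 2): d=(5,-2) inclusive
    (3,1)@(7, 3): e=[6,33,3] → █
    (2,2)@(5, 5): e=[18,15,9] → █
    (3,2)@(7, 5): e=[-2,31,13] → ·
    (2,3)@(5, 7): e=[10,13,19] → █
    (3,3)@(7, 7): e=[-10,29,23] → ·
    (2,4)@(5, 9): e=[2,11,29] → █
    (3,4)@(7, 9): e=[-18,27,33] → ·
    (2,5)@(5, 11): e=[-6,9,39] → ·
  covered (4 px):
    · · · ·
    · · · █
    · · █ ·
    · · █ ·
    · · █ ·
    · · · ·
    · · · ·
    · · · ·
    · · · ·
    · · · ·
T2:
  2·area = 28
  edge (4, 0)→(6, 4): d=(2,4) inclusive
  edge (6, 4)→(4, 14): d=(-2,10) inclusive
  edge (4, 14)→(4, 0): d=(0,-14) inclusive
    (2,1)@(5, 3): e=[2,12,14] → █
    (3,1)@(7, 3): e=[-6,-8,42] → ·
    (2,2)@(5, 5): e=[6,8,14] → █
    (3,2)@(7, 5): e=[-2,-12,42] → ·
    (2,3)@(5, 7): e=[10,4,14] → █
    (3,3)@(7, 7): e=[2,-16,42] → ·
    (2,4)@(5, 9): e=[14,0,14] → █  [on edge]
    (3,4)@(7, 9): e=[6,-20,42] → ·
    (2,5)@(5, 11): e=[18,-4,14] → ·
    (1,9)@(3, 19): e=[42,0,-14] → ·  [on edge]
  covered (4 px):
    · · · ·
    · · █ ·
    · · █ ·
    · · █ ·
    · · █ ·
    · · · ·
    · · · ·
    · · · ·
    · · · ·
    · · · ·

Result: 11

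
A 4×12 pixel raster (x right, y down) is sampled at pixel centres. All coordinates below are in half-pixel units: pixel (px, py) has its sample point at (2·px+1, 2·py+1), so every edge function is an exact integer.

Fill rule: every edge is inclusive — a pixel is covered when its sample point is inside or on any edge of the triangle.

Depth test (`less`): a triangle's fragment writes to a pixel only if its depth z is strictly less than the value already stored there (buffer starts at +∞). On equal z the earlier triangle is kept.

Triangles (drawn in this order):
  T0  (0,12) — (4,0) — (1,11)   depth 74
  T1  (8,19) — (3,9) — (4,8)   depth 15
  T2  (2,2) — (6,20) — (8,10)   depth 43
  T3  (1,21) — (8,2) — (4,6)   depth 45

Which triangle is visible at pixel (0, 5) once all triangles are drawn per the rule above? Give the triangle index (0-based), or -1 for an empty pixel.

T0:
  2·area = 8
  edge (0, 12)→(4, 0): d=(4,-12) inclusive
  edge (4, 0)→(1, 11): d=(-3,11) inclusive
  edge (1, 11)→(0, 12): d=(-1,1) inclusive
    (1,1)@(3, 3): e=[0,2,6] → X  [on edge]
    (2,1)@(5, 3): e=[24,-20,4] → .
    (1,2)@(3, 5): e=[8,-4,4] → .
    (3,2)@(7, 5): e=[56,-48,0] → .  [on edge]
    (2,3)@(5, 7): e=[40,-32,0] → .  [on edge]
    (0,4)@(1, 9): e=[0,6,2] → X  [on edge]
    (1,4)@(3, 9): e=[24,-16,0] → .  [on edge]
    (0,5)@(1, 11): e=[8,0,0] → X  [on edge]
    (1,5)@(3, 11): e=[32,-22,-2] → .
    (0,6)@(1, 13): e=[16,-6,-2] → .
  covered (3 px):
    . . . .
    . X . .
    . . . .
    . . . .
    X . . .
    X . . .
    . . . .
    . . . .
    . . . .
    . . . .
    . . . .
    . . . .
T1:
  2·area = 15
  edge (8, 19)→(3, 9): d=(-5,-10) inclusive
  edge (3, 9)→(4, 8): d=(1,-1) inclusive
  edge (4, 8)→(8, 19): d=(4,11) inclusive
    (0,2)@(1, 5): e=[0,-6,21] → .  [on edge]
    (3,2)@(7, 5): e=[60,0,-45] → .  [on edge]
    (2,3)@(5, 7): e=[30,0,-15] → .  [on edge]
    (1,4)@(3, 9): e=[0,0,15] → X  [on edge]
    (2,4)@(5, 9): e=[20,2,-7] → .
    (0,5)@(1, 11): e=[-30,0,45] → .  [on edge]
    (1,5)@(3, 11): e=[-10,2,23] → .
    (2,5)@(5, 11): e=[10,4,1] → X
    (3,5)@(7, 11): e=[30,6,-21] → .
    (2,6)@(5, 13): e=[0,6,9] → X  [on edge]
    (3,6)@(7, 13): e=[20,8,-13] → .
    (2,7)@(5, 15): e=[-10,8,17] → .
    (3,8)@(7, 17): e=[0,12,3] → X  [on edge]
  covered (4 px):
    . . . .
    . . . .
    . . . .
    . . . .
    . X . .
    . . X .
    . . X .
    . . . .
    . . . X
    . . . .
    . . . .
    . . . .
T2:
  2·area = 76  (B↔C swapped to make it positive)
  edge (2, 2)→(8, 10): d=(6,8) inclusive
  edge (8, 10)→(6, 20): d=(-2,10) inclusive
  edge (6, 20)→(2, 2): d=(-4,-18) inclusive
    (1,2)@(3, 5): e=[10,60,6] → X
    (2,2)@(5, 5): e=[-6,40,42] → .
    (1,3)@(3, 7): e=[22,56,-2] → .
    (2,3)@(5, 7): e=[6,36,34] → X
    (3,3)@(7, 7): e=[-10,16,70] → .
    (2,4)@(5, 9): e=[18,32,26] → X
    (3,4)@(7, 9): e=[2,12,62] → X
    (2,5)@(5, 11): e=[30,28,18] → X
    (2,6)@(5, 13): e=[42,24,10] → X
    (2,7)@(5, 15): e=[54,20,2] → X
    (3,7)@(7, 15): e=[38,0,38] → X  [on edge]
    (2,8)@(5, 17): e=[66,16,-6] → .
  covered (10 px):
    . . . .
    . . . .
    . X . .
    . . X .
    . . X X
    . . X X
    . . X X
    . . X X
    . . . .
    . . . .
    . . . .
    . . . .
T3:
  2·area = 48  (B↔C swapped to make it positive)
  edge (1, 21)→(4, 6): d=(3,-15) inclusive
  edge (4, 6)→(8, 2): d=(4,-4) inclusive
  edge (8, 2)→(1, 21): d=(-7,19) inclusive
    (2,0)@(5, 1): e=[0,-16,64] → .  [on edge]
    (3,1)@(7, 3): e=[36,0,12] → X  [on edge]
    (2,2)@(5, 5): e=[12,0,36] → X  [on edge]
    (3,2)@(7, 5): e=[42,8,-2] → .
    (1,3)@(3, 7): e=[-12,0,60] → .  [on edge]
    (2,3)@(5, 7): e=[18,8,22] → X
    (3,3)@(7, 7): e=[48,16,-16] → .
    (0,4)@(1, 9): e=[-36,0,84] → .  [on edge]
    (2,4)@(5, 9): e=[24,16,8] → X
    (3,4)@(7, 9): e=[54,24,-30] → .
    (1,5)@(3, 11): e=[0,16,32] → X  [on edge]
    (2,5)@(5, 11): e=[30,24,-6] → .
    (0,10)@(1, 21): e=[0,48,0] → X  [on edge]
  covered (8 px):
    . . . .
    . . . X
    . . X .
    . . X .
    . . X .
    . X . .
    . X . .
    . X . .
    . . . .
    . . . .
    X . . .
    . . . .

Z-buffer (winner per pixel, '.' = empty):
  . . . .
  . 0 . 3
  . 2 3 .
  . . 2 .
  0 1 2 2
  0 3 1 2
  . 3 1 2
  . 3 2 2
  . . . 1
  . . . .
  3 . . .
  . . . .

Result: 0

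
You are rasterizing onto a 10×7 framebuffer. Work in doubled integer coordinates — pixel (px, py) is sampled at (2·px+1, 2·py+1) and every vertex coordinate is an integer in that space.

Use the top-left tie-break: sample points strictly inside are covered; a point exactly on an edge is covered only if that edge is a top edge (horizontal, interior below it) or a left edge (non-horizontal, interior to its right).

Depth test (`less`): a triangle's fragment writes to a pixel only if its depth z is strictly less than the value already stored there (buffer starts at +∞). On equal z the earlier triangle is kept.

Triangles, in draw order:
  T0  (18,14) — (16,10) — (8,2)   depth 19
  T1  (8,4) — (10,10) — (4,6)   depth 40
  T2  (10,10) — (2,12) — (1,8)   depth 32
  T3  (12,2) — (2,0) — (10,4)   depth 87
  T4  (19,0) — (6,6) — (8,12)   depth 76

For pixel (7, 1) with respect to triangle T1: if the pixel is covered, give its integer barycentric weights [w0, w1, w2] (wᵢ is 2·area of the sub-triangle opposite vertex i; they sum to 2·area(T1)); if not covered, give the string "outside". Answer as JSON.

T0:
  2·area = 16  (B↔C swapped to make it positive)
  edge (18, 14)→(8, 2): d=(-10,-12) top-left  bias=+0
  edge (8, 2)→(16, 10): d=(8,8) right/bottom  bias=-1
  edge (16, 10)→(18, 14): d=(2,4) right/bottom  bias=-1
    (3,0)@(7, 1): e=[-2,0,18] → ·  [on edge]
    (4,1)@(9, 3): e=[2,0,14] → ·  [on edge]
    (5,2)@(11, 5): e=[6,0,10] → ·  [on edge]
    (6,3)@(13, 7): e=[10,0,6] → ·  [on edge]
    (7,4)@(15, 9): e=[14,0,2] → ·  [on edge]
    (8,5)@(17, 11): e=[18,0,-2] → ·  [on edge]
    (9,6)@(19, 13): e=[22,0,-6] → ·  [on edge]
  covered (0 px):
    · · · · · · · · · ·
    · · · · · · · · · ·
    · · · · · · · · · ·
    · · · · · · · · · ·
    · · · · · · · · · ·
    · · · · · · · · · ·
    · · · · · · · · · ·
T1:
  2·area = 28
  edge (8, 4)→(10, 10): d=(2,6) right/bottom  bias=-1
  edge (10, 10)→(4, 6): d=(-6,-4) top-left  bias=+0
  edge (4, 6)→(8, 4): d=(4,-2) top-left  bias=+0
    (3,0)@(7, 1): e=[0,42,-14] → ·  [on edge]
    (3,2)@(7, 5): e=[8,18,2] → █
    (4,2)@(9, 5): e=[-4,26,6] → ·
    (3,3)@(7, 7): e=[12,6,10] → █
    (4,3)@(9, 7): e=[0,14,14] → ·  [on edge]
    (3,4)@(7, 9): e=[16,-6,18] → ·
    (4,4)@(9, 9): e=[4,2,22] → █
    (5,4)@(11, 9): e=[-8,10,26] → ·
    (4,5)@(9, 11): e=[8,-10,30] → ·
    (5,6)@(11, 13): e=[0,-14,42] → ·  [on edge]
  covered (3 px):
    · · · · · · · · · ·
    · · · · · · · · · ·
    · · · █ · · · · · ·
    · · · █ · · · · · ·
    · · · · █ · · · · ·
    · · · · · · · · · ·
    · · · · · · · · · ·
T2:
  2·area = 34
  edge (10, 10)→(2, 12): d=(-8,2) right/bottom  bias=-1
  edge (2, 12)→(1, 8): d=(-1,-4) top-left  bias=+0
  edge (1, 8)→(10, 10): d=(9,2) right/bottom  bias=-1
    (1,4)@(3, 9): e=[22,7,5] → █
    (2,4)@(5, 9): e=[18,15,1] → █
    (3,4)@(7, 9): e=[14,23,-3] → ·
    (1,5)@(3, 11): e=[6,5,23] → █
    (3,5)@(7, 11): e=[-2,21,15] → ·
    (1,6)@(3, 13): e=[-10,3,41] → ·
    (2,6)@(5, 13): e=[-14,11,37] → ·
  covered (4 px):
    · · · · · · · · · ·
    · · · · · · · · · ·
    · · · · · · · · · ·
    · · · · · · · · · ·
    · █ █ · · · · · · ·
    · █ █ · · · · · · ·
    · · · · · · · · · ·
T3:
  2·area = 24  (B↔C swapped to make it positive)
  edge (12, 2)→(10, 4): d=(-2,2) right/bottom  bias=-1
  edge (10, 4)→(2, 0): d=(-8,-4) top-left  bias=+0
  edge (2, 0)→(12, 2): d=(10,2) right/bottom  bias=-1
    (2,0)@(5, 1): e=[16,4,4] → █
    (3,0)@(7, 1): e=[12,12,0] → ·  [on edge]
    (6,0)@(13, 1): e=[0,36,-12] → ·  [on edge]
    (2,1)@(5, 3): e=[12,-12,24] → ·
    (4,1)@(9, 3): e=[4,4,16] → █
    (5,1)@(11, 3): e=[0,12,12] → ·  [on edge]
    (8,1)@(17, 3): e=[-12,36,0] → ·  [on edge]
    (4,2)@(9, 5): e=[0,-12,36] → ·  [on edge]
    (3,3)@(7, 7): e=[0,-36,60] → ·  [on edge]
    (2,4)@(5, 9): e=[0,-60,84] → ·  [on edge]
    (1,5)@(3, 11): e=[0,-84,108] → ·  [on edge]
    (0,6)@(1, 13): e=[0,-108,132] → ·  [on edge]
  covered (2 px):
    · · █ · · · · · · ·
    · · · · █ · · · · ·
    · · · · · · · · · ·
    · · · · · · · · · ·
    · · · · · · · · · ·
    · · · · · · · · · ·
    · · · · · · · · · ·
T4:
  2·area = 90  (B↔C swapped to make it positive)
  edge (19, 0)→(8, 12): d=(-11,12) right/bottom  bias=-1
  edge (8, 12)→(6, 6): d=(-2,-6) top-left  bias=+0
  edge (6, 6)→(19, 0): d=(13,-6) top-left  bias=+0
    (8,0)@(17, 1): e=[13,76,1] → █
    (9,0)@(19, 1): e=[-11,88,13] → ·
    (2,1)@(5, 3): e=[135,0,-45] → ·  [on edge]
    (6,1)@(13, 3): e=[39,48,3] → █
    (7,1)@(15, 3): e=[15,60,15] → █
    (8,1)@(17, 3): e=[-9,72,27] → ·
    (4,2)@(9, 5): e=[65,20,5] → █
    (5,2)@(11, 5): e=[41,32,17] → █
    (7,2)@(15, 5): e=[-7,56,41] → ·
    (3,3)@(7, 7): e=[67,4,19] → █
    (6,3)@(13, 7): e=[-5,40,55] → ·
    (3,4)@(7, 9): e=[45,0,45] → █  [on edge]
  covered (11 px):
    · · · · · · · · █ ·
    · · · · · · █ █ · ·
    · · · · █ █ █ · · ·
    · · · █ █ █ · · · ·
    · · · █ █ · · · · ·
    · · · · · · · · · ·
    · · · · · · · · · ·

Result: "outside"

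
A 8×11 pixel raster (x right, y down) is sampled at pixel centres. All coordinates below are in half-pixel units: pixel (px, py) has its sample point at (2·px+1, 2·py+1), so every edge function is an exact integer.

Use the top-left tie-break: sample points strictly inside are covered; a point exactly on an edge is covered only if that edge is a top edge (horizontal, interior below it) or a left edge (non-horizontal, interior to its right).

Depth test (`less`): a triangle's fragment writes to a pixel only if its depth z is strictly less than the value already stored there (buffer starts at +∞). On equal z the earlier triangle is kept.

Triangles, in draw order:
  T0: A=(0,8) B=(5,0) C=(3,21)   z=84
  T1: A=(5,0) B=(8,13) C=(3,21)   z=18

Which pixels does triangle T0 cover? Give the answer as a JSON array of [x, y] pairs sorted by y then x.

T0:
  2·area = 89
  edge (0, 8)→(5, 0): d=(5,-8) top-left  bias=+0
  edge (5, 0)→(3, 21): d=(-2,21) right/bottom  bias=-1
  edge (3, 21)→(0, 8): d=(-3,-13) top-left  bias=+0
    (1,2)@(3, 5): e=[9,32,48] → █
    (2,2)@(5, 5): e=[25,-10,74] → ·
    (0,3)@(1, 7): e=[3,70,16] → █
    (2,3)@(5, 7): e=[35,-14,68] → ·
    (0,4)@(1, 9): e=[13,66,10] → █
    (2,4)@(5, 9): e=[45,-18,62] → ·
    (0,5)@(1, 11): e=[23,62,4] → █
    (2,5)@(5, 11): e=[55,-22,56] → ·
    (0,6)@(1, 13): e=[33,58,-2] → ·
    (1,6)@(3, 13): e=[49,16,24] → █
    (2,6)@(5, 13): e=[65,-26,50] → ·
    (1,7)@(3, 15): e=[59,12,18] → █
    (1,10)@(3, 21): e=[89,0,0] → ·  [on edge]
  covered (11 px):
    · · · · · · · ·
    · · · · · · · ·
    · █ · · · · · ·
    █ █ · · · · · ·
    █ █ · · · · · ·
    █ █ · · · · · ·
    · █ · · · · · ·
    · █ · · · · · ·
    · █ · · · · · ·
    · █ · · · · · ·
    · · · · · · · ·
T1:
  2·area = 89
  edge (5, 0)→(8, 13): d=(3,13) right/bottom  bias=-1
  edge (8, 13)→(3, 21): d=(-5,8) right/bottom  bias=-1
  edge (3, 21)→(5, 0): d=(2,-21) top-left  bias=+0
    (2,0)@(5, 1): e=[3,84,2] → █
    (3,0)@(7, 1): e=[-23,68,44] → ·
    (2,1)@(5, 3): e=[9,74,6] → █
    (3,1)@(7, 3): e=[-17,58,48] → ·
    (2,2)@(5, 5): e=[15,64,10] → █
    (3,2)@(7, 5): e=[-11,48,52] → ·
    (6,2)@(13, 5): e=[-89,0,178] → ·  [on edge]
    (2,3)@(5, 7): e=[21,54,14] → █
    (3,3)@(7, 7): e=[-5,38,56] → ·
    (2,4)@(5, 9): e=[27,44,18] → █
    (3,4)@(7, 9): e=[1,28,60] → █
    (4,4)@(9, 9): e=[-25,12,102] → ·
    (1,10)@(3, 21): e=[89,0,0] → ·  [on edge]
  covered (12 px):
    · · █ · · · · ·
    · · █ · · · · ·
    · · █ · · · · ·
    · · █ · · · · ·
    · · █ █ · · · ·
    · · █ █ · · · ·
    · · █ █ · · · ·
    · · █ · · · · ·
    · · █ · · · · ·
    · · · · · · · ·
    · · · · · · · ·

Result: [[1,2],[0,3],[1,3],[0,4],[1,4],[0,5],[1,5],[1,6],[1,7],[1,8],[1,9]]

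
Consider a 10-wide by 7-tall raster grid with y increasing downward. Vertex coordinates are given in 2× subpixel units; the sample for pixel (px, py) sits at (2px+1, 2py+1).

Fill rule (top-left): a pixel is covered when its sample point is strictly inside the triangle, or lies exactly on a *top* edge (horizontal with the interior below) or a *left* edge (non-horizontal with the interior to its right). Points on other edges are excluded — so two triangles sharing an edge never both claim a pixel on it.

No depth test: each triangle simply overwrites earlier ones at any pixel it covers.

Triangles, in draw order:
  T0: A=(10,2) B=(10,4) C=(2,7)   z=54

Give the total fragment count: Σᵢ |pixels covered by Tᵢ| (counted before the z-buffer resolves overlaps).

T0:
  2·area = 16
  edge (10, 2)→(10, 4): d=(0,2) right/bottom  bias=-1
  edge (10, 4)→(2, 7): d=(-8,3) right/bottom  bias=-1
  edge (2, 7)→(10, 2): d=(8,-5) top-left  bias=+0
    (4,1)@(9, 3): e=[2,11,3] → █
    (5,1)@(11, 3): e=[-2,5,13] → ·
    (3,2)@(7, 5): e=[6,1,9] → █
    (4,2)@(9, 5): e=[2,-5,19] → ·
    (3,3)@(7, 7): e=[6,-15,25] → ·
  covered (2 px):
    · · · · · · · · · ·
    · · · · █ · · · · ·
    · · · █ · · · · · ·
    · · · · · · · · · ·
    · · · · · · · · · ·
    · · · · · · · · · ·
    · · · · · · · · · ·

Final: 2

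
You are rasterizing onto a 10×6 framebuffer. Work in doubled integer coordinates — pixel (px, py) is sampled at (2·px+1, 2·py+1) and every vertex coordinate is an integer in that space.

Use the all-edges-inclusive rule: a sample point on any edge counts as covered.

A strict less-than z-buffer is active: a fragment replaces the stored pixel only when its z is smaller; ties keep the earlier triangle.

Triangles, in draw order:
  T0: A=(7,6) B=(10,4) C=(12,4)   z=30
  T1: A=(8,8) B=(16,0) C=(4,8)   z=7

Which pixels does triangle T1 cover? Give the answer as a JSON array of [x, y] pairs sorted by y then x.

T0:
  2·area = 4
  edge (7, 6)→(10, 4): d=(3,-2) inclusive
  edge (10, 4)→(12, 4): d=(2,0) inclusive
  edge (12, 4)→(7, 6): d=(-5,2) inclusive
    (4,2)@(9, 5): e=[1,2,1] → X
    (5,2)@(11, 5): e=[5,2,-3] → .
    (4,3)@(9, 7): e=[7,6,-9] → .
  covered (1 px):
    . . . . . . . . . .
    . . . . . . . . . .
    . . . . X . . . . .
    . . . . . . . . . .
    . . . . . . . . . .
    . . . . . . . . . .
T1:
  2·area = 32  (B↔C swapped to make it positive)
  edge (8, 8)→(4, 8): d=(-4,0) inclusive
  edge (4, 8)→(16, 0): d=(12,-8) inclusive
  edge (16, 0)→(8, 8): d=(-8,8) inclusive
    (7,0)@(15, 1): e=[28,4,0] → X  [on edge]
    (8,0)@(17, 1): e=[28,20,-16] → .
    (6,1)@(13, 3): e=[20,12,0] → X  [on edge]
    (7,1)@(15, 3): e=[20,28,-16] → .
    (4,2)@(9, 5): e=[12,4,16] → X
    (5,2)@(11, 5): e=[12,20,0] → X  [on edge]
    (6,2)@(13, 5): e=[12,36,-16] → .
    (3,3)@(7, 7): e=[4,12,16] → X
    (4,3)@(9, 7): e=[4,28,0] → X  [on edge]
    (5,3)@(11, 7): e=[4,44,-16] → .
    (3,4)@(7, 9): e=[-4,36,0] → .  [on edge]
    (4,4)@(9, 9): e=[-4,52,-16] → .
    (2,5)@(5, 11): e=[-12,44,0] → .  [on edge]
  covered (6 px):
    . . . . . . . X . .
    . . . . . . X . . .
    . . . . X X . . . .
    . . . X X . . . . .
    . . . . . . . . . .
    . . . . . . . . . .

Final: [[7,0],[6,1],[4,2],[5,2],[3,3],[4,3]]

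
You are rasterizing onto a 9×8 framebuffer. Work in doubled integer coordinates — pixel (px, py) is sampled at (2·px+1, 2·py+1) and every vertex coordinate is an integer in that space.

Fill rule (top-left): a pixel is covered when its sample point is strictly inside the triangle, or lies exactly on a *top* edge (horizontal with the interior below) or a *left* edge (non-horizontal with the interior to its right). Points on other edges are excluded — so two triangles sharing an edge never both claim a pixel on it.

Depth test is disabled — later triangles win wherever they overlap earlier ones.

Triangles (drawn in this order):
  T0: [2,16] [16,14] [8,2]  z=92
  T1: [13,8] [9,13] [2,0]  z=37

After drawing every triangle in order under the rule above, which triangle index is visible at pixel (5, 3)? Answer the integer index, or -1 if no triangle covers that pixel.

T0:
  2·area = 184  (B↔C swapped to make it positive)
  edge (2, 16)→(8, 2): d=(6,-14) top-left  bias=+0
  edge (8, 2)→(16, 14): d=(8,12) right/bottom  bias=-1
  edge (16, 14)→(2, 16): d=(-14,2) right/bottom  bias=-1
    (3,2)@(7, 5): e=[4,36,144] → █
    (4,2)@(9, 5): e=[32,12,140] → █
    (5,2)@(11, 5): e=[60,-12,136] → ·
    (3,3)@(7, 7): e=[16,52,116] → █
    (5,3)@(11, 7): e=[72,4,108] → █
    (6,3)@(13, 7): e=[100,-20,104] → ·
    (2,4)@(5, 9): e=[0,92,92] → █  [on edge]
    (6,4)@(13, 9): e=[112,-4,76] → ·
    (2,5)@(5, 11): e=[12,108,64] → █
    (6,5)@(13, 11): e=[124,12,48] → █
    (7,5)@(15, 11): e=[152,-12,44] → ·
    (2,6)@(5, 13): e=[24,124,36] → █
    (4,7)@(9, 15): e=[92,92,0] → ·  [on edge]
  covered (23 px):
    · · · · · · · · ·
    · · · · · · · · ·
    · · · █ █ · · · ·
    · · · █ █ █ · · ·
    · · █ █ █ █ · · ·
    · · █ █ █ █ █ · ·
    · · █ █ █ █ █ █ ·
    · █ █ █ · · · · ·
T1:
  2·area = 87
  edge (13, 8)→(9, 13): d=(-4,5) right/bottom  bias=-1
  edge (9, 13)→(2, 0): d=(-7,-13) top-left  bias=+0
  edge (2, 0)→(13, 8): d=(11,8) right/bottom  bias=-1
    (1,0)@(3, 1): e=[78,6,3] → █
    (2,0)@(5, 1): e=[68,32,-13] → ·
    (1,1)@(3, 3): e=[70,-8,25] → ·
    (2,1)@(5, 3): e=[60,18,9] → █
    (3,1)@(7, 3): e=[50,44,-7] → ·
    (8,1)@(17, 3): e=[0,174,-87] → ·  [on edge]
    (2,2)@(5, 5): e=[52,4,31] → █
    (3,2)@(7, 5): e=[42,30,15] → █
    (4,2)@(9, 5): e=[32,56,-1] → ·
    (2,3)@(5, 7): e=[44,-10,53] → ·
    (3,3)@(7, 7): e=[34,16,37] → █
    (4,3)@(9, 7): e=[24,42,21] → █
    (4,6)@(9, 13): e=[0,0,87] → ·  [on edge]
  covered (11 px):
    · █ · · · · · · ·
    · · █ · · · · · ·
    · · █ █ · · · · ·
    · · · █ █ █ · · ·
    · · · █ █ █ · · ·
    · · · · █ · · · ·
    · · · · · · · · ·
    · · · · · · · · ·

Z-buffer (winner per pixel, '.' = empty):
  . 1 . . . . . . .
  . . 1 . . . . . .
  . . 1 1 0 . . . .
  . . . 1 1 1 . . .
  . . 0 1 1 1 . . .
  . . 0 0 1 0 0 . .
  . . 0 0 0 0 0 0 .
  . 0 0 0 . . . . .

Result: 1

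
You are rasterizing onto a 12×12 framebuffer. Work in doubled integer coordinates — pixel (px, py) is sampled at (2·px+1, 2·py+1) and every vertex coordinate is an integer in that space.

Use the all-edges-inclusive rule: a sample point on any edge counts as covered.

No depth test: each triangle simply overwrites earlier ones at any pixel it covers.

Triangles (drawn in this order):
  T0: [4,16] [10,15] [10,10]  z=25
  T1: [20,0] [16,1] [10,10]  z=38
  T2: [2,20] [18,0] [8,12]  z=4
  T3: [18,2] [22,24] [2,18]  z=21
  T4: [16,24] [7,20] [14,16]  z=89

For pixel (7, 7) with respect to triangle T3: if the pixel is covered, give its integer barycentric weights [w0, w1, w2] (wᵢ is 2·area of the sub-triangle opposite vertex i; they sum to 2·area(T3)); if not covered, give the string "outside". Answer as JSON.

T0:
  2·area = 30  (B↔C swapped to make it positive)
  edge (4, 16)→(10, 10): d=(6,-6) inclusive
  edge (10, 10)→(10, 15): d=(0,5) inclusive
  edge (10, 15)→(4, 16): d=(-6,1) inclusive
    (9,0)@(19, 1): e=[0,-45,75] → ·  [on edge]
    (8,1)@(17, 3): e=[0,-35,65] → ·  [on edge]
    (7,2)@(15, 5): e=[0,-25,55] → ·  [on edge]
    (6,3)@(13, 7): e=[0,-15,45] → ·  [on edge]
    (5,4)@(11, 9): e=[0,-5,35] → ·  [on edge]
    (4,5)@(9, 11): e=[0,5,25] → #  [on edge]
    (5,5)@(11, 11): e=[12,-5,23] → ·
    (3,6)@(7, 13): e=[0,15,15] → #  [on edge]
    (5,6)@(11, 13): e=[24,-5,11] → ·
    (2,7)@(5, 15): e=[0,25,5] → #  [on edge]
    (5,7)@(11, 15): e=[36,-5,-1] → ·
    (1,8)@(3, 17): e=[0,35,-5] → ·  [on edge]
    (0,9)@(1, 19): e=[0,45,-15] → ·  [on edge]
  covered (6 px):
    · · · · · · · · · · · ·
    · · · · · · · · · · · ·
    · · · · · · · · · · · ·
    · · · · · · · · · · · ·
    · · · · · · · · · · · ·
    · · · · # · · · · · · ·
    · · · # # · · · · · · ·
    · · # # # · · · · · · ·
    · · · · · · · · · · · ·
    · · · · · · · · · · · ·
    · · · · · · · · · · · ·
    · · · · · · · · · · · ·
T1:
  2·area = 30  (B↔C swapped to make it positive)
  edge (20, 0)→(10, 10): d=(-10,10) inclusive
  edge (10, 10)→(16, 1): d=(6,-9) inclusive
  edge (16, 1)→(20, 0): d=(4,-1) inclusive
    (8,0)@(17, 1): e=[20,9,1] → #
    (9,0)@(19, 1): e=[0,27,3] → #  [on edge]
    (10,0)@(21, 1): e=[-20,45,5] → ·
    (7,1)@(15, 3): e=[20,3,7] → #
    (8,1)@(17, 3): e=[0,21,9] → #  [on edge]
    (9,1)@(19, 3): e=[-20,39,11] → ·
    (7,2)@(15, 5): e=[0,15,15] → #  [on edge]
    (8,2)@(17, 5): e=[-20,33,17] → ·
    (6,3)@(13, 7): e=[0,9,21] → #  [on edge]
    (7,3)@(15, 7): e=[-20,27,23] → ·
    (5,4)@(11, 9): e=[0,3,27] → #  [on edge]
    (6,4)@(13, 9): e=[-20,21,29] → ·
    (4,5)@(9, 11): e=[0,-3,33] → ·  [on edge]
    (3,6)@(7, 13): e=[0,-9,39] → ·  [on edge]
    (2,7)@(5, 15): e=[0,-15,45] → ·  [on edge]
    (1,8)@(3, 17): e=[0,-21,51] → ·  [on edge]
    (0,9)@(1, 19): e=[0,-27,57] → ·  [on edge]
  covered (7 px):
    · · · · · · · · # # · ·
    · · · · · · · # # · · ·
    · · · · · · · # · · · ·
    · · · · · · # · · · · ·
    · · · · · # · · · · · ·
    · · · · · · · · · · · ·
    · · · · · · · · · · · ·
    · · · · · · · · · · · ·
    · · · · · · · · · · · ·
    · · · · · · · · · · · ·
    · · · · · · · · · · · ·
    · · · · · · · · · · · ·
T2:
  2·area = 8  (B↔C swapped to make it positive)
  edge (2, 20)→(8, 12): d=(6,-8) inclusive
  edge (8, 12)→(18, 0): d=(10,-12) inclusive
  edge (18, 0)→(2, 20): d=(-16,20) inclusive
    (4,5)@(9, 11): e=[2,2,4] → #
    (5,5)@(11, 11): e=[18,26,-36] → ·
    (4,6)@(9, 13): e=[14,22,-28] → ·
  covered (1 px):
    · · · · · · · · · · · ·
    · · · · · · · · · · · ·
    · · · · · · · · · · · ·
    · · · · · · · · · · · ·
    · · · · · · · · · · · ·
    · · · · # · · · · · · ·
    · · · · · · · · · · · ·
    · · · · · · · · · · · ·
    · · · · · · · · · · · ·
    · · · · · · · · · · · ·
    · · · · · · · · · · · ·
    · · · · · · · · · · · ·
T3:
  2·area = 416
  edge (18, 2)→(22, 24): d=(4,22) inclusive
  edge (22, 24)→(2, 18): d=(-20,-6) inclusive
  edge (2, 18)→(18, 2): d=(16,-16) inclusive
    (9,0)@(19, 1): e=[-26,442,0] → ·  [on edge]
    (8,1)@(17, 3): e=[26,390,0] → #  [on edge]
    (9,1)@(19, 3): e=[-18,402,32] → ·
    (7,2)@(15, 5): e=[78,338,0] → #  [on edge]
    (9,2)@(19, 5): e=[-10,362,64] → ·
    (6,3)@(13, 7): e=[130,286,0] → #  [on edge]
    (9,3)@(19, 7): e=[-2,322,96] → ·
    (5,4)@(11, 9): e=[182,234,0] → #  [on edge]
    (9,4)@(19, 9): e=[6,282,128] → #
    (10,4)@(21, 9): e=[-38,294,160] → ·
    (4,5)@(9, 11): e=[234,182,0] → #  [on edge]
    (10,5)@(21, 11): e=[-30,254,192] → ·
    (3,6)@(7, 13): e=[286,130,0] → #  [on edge]
    (2,7)@(5, 15): e=[338,78,0] → #  [on edge]
    (1,8)@(3, 17): e=[390,26,0] → #  [on edge]
    (0,9)@(1, 19): e=[442,-26,0] → ·  [on edge]
  covered (56 px):
    · · · · · · · · · · · ·
    · · · · · · · · # · · ·
    · · · · · · · # # · · ·
    · · · · · · # # # · · ·
    · · · · · # # # # # · ·
    · · · · # # # # # # · ·
    · · · # # # # # # # · ·
    · · # # # # # # # # · ·
    · # # # # # # # # # · ·
    · · · # # # # # # # # ·
    · · · · · · # # # # # ·
    · · · · · · · · · # # ·
T4:
  2·area = 64
  edge (16, 24)→(7, 20): d=(-9,-4) inclusive
  edge (7, 20)→(14, 16): d=(7,-4) inclusive
  edge (14, 16)→(16, 24): d=(2,8) inclusive
    (6,8)@(13, 17): e=[51,3,10] → #
    (7,8)@(15, 17): e=[59,11,-6] → ·
    (4,9)@(9, 19): e=[17,1,46] → #
    (5,9)@(11, 19): e=[25,9,30] → #
    (7,9)@(15, 19): e=[41,25,-2] → ·
    (4,10)@(9, 21): e=[-1,15,50] → ·
    (5,10)@(11, 21): e=[7,23,34] → #
    (7,10)@(15, 21): e=[23,39,2] → #
    (8,10)@(17, 21): e=[31,47,-14] → ·
    (5,11)@(11, 23): e=[-11,37,38] → ·
    (6,11)@(13, 23): e=[-3,45,22] → ·
    (7,11)@(15, 23): e=[5,53,6] → #
  covered (8 px):
    · · · · · · · · · · · ·
    · · · · · · · · · · · ·
    · · · · · · · · · · · ·
    · · · · · · · · · · · ·
    · · · · · · · · · · · ·
    · · · · · · · · · · · ·
    · · · · · · · · · · · ·
    · · · · · · · · · · · ·
    · · · · · · # · · · · ·
    · · · · # # # · · · · ·
    · · · · · # # # · · · ·
    · · · · · · · # · · · ·

Result: [138,160,118]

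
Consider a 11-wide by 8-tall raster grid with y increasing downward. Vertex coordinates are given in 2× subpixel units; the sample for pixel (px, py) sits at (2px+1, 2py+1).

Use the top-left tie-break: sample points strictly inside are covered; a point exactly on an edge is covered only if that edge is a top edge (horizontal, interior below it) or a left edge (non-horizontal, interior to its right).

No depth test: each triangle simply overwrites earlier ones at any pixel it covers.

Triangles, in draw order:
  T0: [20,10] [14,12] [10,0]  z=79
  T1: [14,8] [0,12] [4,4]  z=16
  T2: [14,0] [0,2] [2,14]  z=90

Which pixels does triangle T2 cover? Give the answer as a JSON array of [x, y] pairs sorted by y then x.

T0:
  2·area = 80
  edge (20, 10)→(14, 12): d=(-6,2) right/bottom  bias=-1
  edge (14, 12)→(10, 0): d=(-4,-12) top-left  bias=+0
  edge (10, 0)→(20, 10): d=(10,10) right/bottom  bias=-1
    (5,0)@(11, 1): e=[72,8,0] → ·  [on edge]
    (5,1)@(11, 3): e=[60,0,20] → █  [on edge]
    (6,1)@(13, 3): e=[56,24,0] → ·  [on edge]
    (5,2)@(11, 5): e=[48,-8,40] → ·
    (6,2)@(13, 5): e=[44,16,20] → █
    (7,2)@(15, 5): e=[40,40,0] → ·  [on edge]
    (6,3)@(13, 7): e=[32,8,40] → █
    (7,3)@(15, 7): e=[28,32,20] → █
    (8,3)@(17, 7): e=[24,56,0] → ·  [on edge]
    (6,4)@(13, 9): e=[20,0,60] → █  [on edge]
    (8,4)@(17, 9): e=[12,48,20] → █
    (9,4)@(19, 9): e=[8,72,0] → ·  [on edge]
    (8,5)@(17, 11): e=[0,40,40] → ·  [on edge]
    (10,5)@(21, 11): e=[-8,88,0] → ·  [on edge]
    (5,6)@(11, 13): e=[0,-40,120] → ·  [on edge]
    (2,7)@(5, 15): e=[0,-120,200] → ·  [on edge]
    (7,7)@(15, 15): e=[-20,0,100] → ·  [on edge]
  covered (8 px):
    · · · · · · · · · · ·
    · · · · · █ · · · · ·
    · · · · · · █ · · · ·
    · · · · · · █ █ · · ·
    · · · · · · █ █ █ · ·
    · · · · · · · █ · · ·
    · · · · · · · · · · ·
    · · · · · · · · · · ·
T1:
  2·area = 96
  edge (14, 8)→(0, 12): d=(-14,4) right/bottom  bias=-1
  edge (0, 12)→(4, 4): d=(4,-8) top-left  bias=+0
  edge (4, 4)→(14, 8): d=(10,4) right/bottom  bias=-1
    (2,2)@(5, 5): e=[78,12,6] → █
    (3,2)@(7, 5): e=[70,28,-2] → ·
    (1,3)@(3, 7): e=[58,4,34] → █
    (3,3)@(7, 7): e=[42,36,18] → █
    (4,3)@(9, 7): e=[34,52,10] → █
    (5,3)@(11, 7): e=[26,68,2] → █
    (6,3)@(13, 7): e=[18,84,-6] → ·
    (1,4)@(3, 9): e=[30,12,54] → █
    (5,4)@(11, 9): e=[-2,76,22] → ·
    (0,5)@(1, 11): e=[10,4,82] → █
    (2,5)@(5, 11): e=[-6,36,66] → ·
    (3,5)@(7, 11): e=[-14,52,58] → ·
  covered (12 px):
    · · · · · · · · · · ·
    · · · · · · · · · · ·
    · · █ · · · · · · · ·
    · █ █ █ █ █ · · · · ·
    · █ █ █ █ · · · · · ·
    █ █ · · · · · · · · ·
    · · · · · · · · · · ·
    · · · · · · · · · · ·
T2:
  2·area = 172  (B↔C swapped to make it positive)
  edge (14, 0)→(2, 14): d=(-12,14) right/bottom  bias=-1
  edge (2, 14)→(0, 2): d=(-2,-12) top-left  bias=+0
  edge (0, 2)→(14, 0): d=(14,-2) top-left  bias=+0
    (3,0)@(7, 1): e=[86,86,0] → █  [on edge]
    (4,0)@(9, 1): e=[58,110,4] → █
    (5,0)@(11, 1): e=[30,134,8] → █
    (6,0)@(13, 1): e=[2,158,12] → █
    (7,0)@(15, 1): e=[-26,182,16] → ·
    (0,1)@(1, 3): e=[146,10,16] → █
    (1,1)@(3, 3): e=[118,34,20] → █
    (2,1)@(5, 3): e=[90,58,24] → █
    (6,1)@(13, 3): e=[-22,154,40] → ·
    (0,2)@(1, 5): e=[122,6,44] → █
    (5,2)@(11, 5): e=[-18,126,64] → ·
    (0,3)@(1, 7): e=[98,2,72] → █
  covered (22 px):
    · · · █ █ █ █ · · · ·
    █ █ █ █ █ █ · · · · ·
    █ █ █ █ █ · · · · · ·
    █ █ █ █ · · · · · · ·
    · █ █ · · · · · · · ·
    · █ · · · · · · · · ·
    · · · · · · · · · · ·
    · · · · · · · · · · ·

Final: [[3,0],[4,0],[5,0],[6,0],[0,1],[1,1],[2,1],[3,1],[4,1],[5,1],[0,2],[1,2],[2,2],[3,2],[4,2],[0,3],[1,3],[2,3],[3,3],[1,4],[2,4],[1,5]]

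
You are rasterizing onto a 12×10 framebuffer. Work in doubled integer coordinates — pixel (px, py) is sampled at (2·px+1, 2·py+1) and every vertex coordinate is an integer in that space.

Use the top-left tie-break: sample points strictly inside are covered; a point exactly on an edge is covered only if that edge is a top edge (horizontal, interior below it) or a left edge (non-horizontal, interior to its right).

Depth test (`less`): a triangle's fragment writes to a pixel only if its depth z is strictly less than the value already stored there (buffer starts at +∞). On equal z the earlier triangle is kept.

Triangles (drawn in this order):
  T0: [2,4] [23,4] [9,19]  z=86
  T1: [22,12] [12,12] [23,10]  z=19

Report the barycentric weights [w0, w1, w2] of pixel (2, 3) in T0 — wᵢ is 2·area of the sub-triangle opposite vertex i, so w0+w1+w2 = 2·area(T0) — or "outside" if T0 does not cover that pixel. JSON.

T0:
  2·area = 315
  edge (2, 4)→(23, 4): d=(21,0) top-left  bias=+0
  edge (23, 4)→(9, 19): d=(-14,15) right/bottom  bias=-1
  edge (9, 19)→(2, 4): d=(-7,-15) top-left  bias=+0
    (1,2)@(3, 5): e=[21,286,8] → █
    (2,2)@(5, 5): e=[21,256,38] → █
    (3,2)@(7, 5): e=[21,226,68] → █
    (4,2)@(9, 5): e=[21,196,98] → █
    (5,2)@(11, 5): e=[21,166,128] → █
    (6,2)@(13, 5): e=[21,136,158] → █
    (7,2)@(15, 5): e=[21,106,188] → █
    (8,2)@(17, 5): e=[21,76,218] → █
    (9,2)@(19, 5): e=[21,46,248] → █
    (10,2)@(21, 5): e=[21,16,278] → █
    (11,2)@(23, 5): e=[21,-14,308] → ·
    (1,3)@(3, 7): e=[63,258,-6] → ·
    (4,9)@(9, 19): e=[315,0,0] → ·  [on edge]
  covered (37 px):
    · · · · · · · · · · · ·
    · · · · · · · · · · · ·
    · █ █ █ █ █ █ █ █ █ █ ·
    · · █ █ █ █ █ █ █ █ · ·
    · · █ █ █ █ █ █ █ · · ·
    · · · █ █ █ █ █ · · · ·
    · · · █ █ █ █ · · · · ·
    · · · · █ █ · · · · · ·
    · · · · █ · · · · · · ·
    · · · · · · · · · · · ·
T1:
  2·area = 20
  edge (22, 12)→(12, 12): d=(-10,0) right/bottom  bias=-1
  edge (12, 12)→(23, 10): d=(11,-2) top-left  bias=+0
  edge (23, 10)→(22, 12): d=(-1,2) right/bottom  bias=-1
    (9,5)@(19, 11): e=[10,3,7] → █
    (10,5)@(21, 11): e=[10,7,3] → █
    (11,5)@(23, 11): e=[10,11,-1] → ·
    (9,6)@(19, 13): e=[-10,25,5] → ·
    (10,6)@(21, 13): e=[-10,29,1] → ·
  covered (2 px):
    · · · · · · · · · · · ·
    · · · · · · · · · · · ·
    · · · · · · · · · · · ·
    · · · · · · · · · · · ·
    · · · · · · · · · · · ·
    · · · · · · · · · █ █ ·
    · · · · · · · · · · · ·
    · · · · · · · · · · · ·
    · · · · · · · · · · · ·
    · · · · · · · · · · · ·

Answer: [228,24,63]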